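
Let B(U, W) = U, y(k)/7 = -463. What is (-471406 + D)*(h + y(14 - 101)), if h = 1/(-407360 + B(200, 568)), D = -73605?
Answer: 719199546406171/407160 ≈ 1.7664e+9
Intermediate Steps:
y(k) = -3241 (y(k) = 7*(-463) = -3241)
h = -1/407160 (h = 1/(-407360 + 200) = 1/(-407160) = -1/407160 ≈ -2.4560e-6)
(-471406 + D)*(h + y(14 - 101)) = (-471406 - 73605)*(-1/407160 - 3241) = -545011*(-1319605561/407160) = 719199546406171/407160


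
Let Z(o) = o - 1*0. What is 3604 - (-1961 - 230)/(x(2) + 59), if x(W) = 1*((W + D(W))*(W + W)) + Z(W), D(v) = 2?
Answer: 39957/11 ≈ 3632.5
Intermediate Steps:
Z(o) = o (Z(o) = o + 0 = o)
x(W) = W + 2*W*(2 + W) (x(W) = 1*((W + 2)*(W + W)) + W = 1*((2 + W)*(2*W)) + W = 1*(2*W*(2 + W)) + W = 2*W*(2 + W) + W = W + 2*W*(2 + W))
3604 - (-1961 - 230)/(x(2) + 59) = 3604 - (-1961 - 230)/(2*(5 + 2*2) + 59) = 3604 - (-2191)/(2*(5 + 4) + 59) = 3604 - (-2191)/(2*9 + 59) = 3604 - (-2191)/(18 + 59) = 3604 - (-2191)/77 = 3604 - 1*(-313/11) = 3604 + 313/11 = 39957/11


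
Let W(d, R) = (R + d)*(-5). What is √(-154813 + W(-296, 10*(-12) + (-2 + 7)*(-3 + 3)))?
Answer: 7*I*√3117 ≈ 390.81*I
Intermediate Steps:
W(d, R) = -5*R - 5*d
√(-154813 + W(-296, 10*(-12) + (-2 + 7)*(-3 + 3))) = √(-154813 + (-5*(10*(-12) + (-2 + 7)*(-3 + 3)) - 5*(-296))) = √(-154813 + (-5*(-120 + 5*0) + 1480)) = √(-154813 + (-5*(-120 + 0) + 1480)) = √(-154813 + (-5*(-120) + 1480)) = √(-154813 + (600 + 1480)) = √(-154813 + 2080) = √(-152733) = 7*I*√3117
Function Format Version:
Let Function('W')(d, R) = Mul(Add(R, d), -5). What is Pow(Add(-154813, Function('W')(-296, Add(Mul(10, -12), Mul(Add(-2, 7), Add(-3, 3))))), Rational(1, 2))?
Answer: Mul(7, I, Pow(3117, Rational(1, 2))) ≈ Mul(390.81, I)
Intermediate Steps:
Function('W')(d, R) = Add(Mul(-5, R), Mul(-5, d))
Pow(Add(-154813, Function('W')(-296, Add(Mul(10, -12), Mul(Add(-2, 7), Add(-3, 3))))), Rational(1, 2)) = Pow(Add(-154813, Add(Mul(-5, Add(Mul(10, -12), Mul(Add(-2, 7), Add(-3, 3)))), Mul(-5, -296))), Rational(1, 2)) = Pow(Add(-154813, Add(Mul(-5, Add(-120, Mul(5, 0))), 1480)), Rational(1, 2)) = Pow(Add(-154813, Add(Mul(-5, Add(-120, 0)), 1480)), Rational(1, 2)) = Pow(Add(-154813, Add(Mul(-5, -120), 1480)), Rational(1, 2)) = Pow(Add(-154813, Add(600, 1480)), Rational(1, 2)) = Pow(Add(-154813, 2080), Rational(1, 2)) = Pow(-152733, Rational(1, 2)) = Mul(7, I, Pow(3117, Rational(1, 2)))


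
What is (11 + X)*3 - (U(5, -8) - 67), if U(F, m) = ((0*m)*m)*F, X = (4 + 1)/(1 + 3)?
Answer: 415/4 ≈ 103.75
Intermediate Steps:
X = 5/4 ≈ 1.2500
U(F, m) = 0 (U(F, m) = (0*m)*F = 0*F = 0)
(11 + X)*3 - (U(5, -8) - 67) = (11 + 5/4)*3 - (0 - 67) = (49/4)*3 - 1*(-67) = 147/4 + 67 = 415/4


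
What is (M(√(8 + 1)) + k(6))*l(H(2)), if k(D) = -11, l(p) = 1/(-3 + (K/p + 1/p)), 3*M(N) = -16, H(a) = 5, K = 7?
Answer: 35/3 ≈ 11.667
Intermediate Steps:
M(N) = -16/3 (M(N) = (⅓)*(-16) = -16/3)
l(p) = 1/(-3 + 8/p) (l(p) = 1/(-3 + (7/p + 1/p)) = 1/(-3 + 8/p))
(M(√(8 + 1)) + k(6))*l(H(2)) = (-16/3 - 11)*(5/(8 - 3*5)) = -245/(3*(8 - 15)) = -245/(3*(-7)) = -245*(-1)/(3*7) = -49/3*(-5/7) = 35/3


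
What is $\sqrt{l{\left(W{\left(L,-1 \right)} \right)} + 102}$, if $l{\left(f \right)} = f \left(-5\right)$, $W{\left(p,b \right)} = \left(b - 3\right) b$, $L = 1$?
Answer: $\sqrt{82} \approx 9.0554$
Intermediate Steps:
$W{\left(p,b \right)} = b \left(-3 + b\right)$ ($W{\left(p,b \right)} = \left(-3 + b\right) b = b \left(-3 + b\right)$)
$l{\left(f \right)} = - 5 f$
$\sqrt{l{\left(W{\left(L,-1 \right)} \right)} + 102} = \sqrt{- 5 \left(- (-3 - 1)\right) + 102} = \sqrt{- 5 \left(\left(-1\right) \left(-4\right)\right) + 102} = \sqrt{\left(-5\right) 4 + 102} = \sqrt{-20 + 102} = \sqrt{82}$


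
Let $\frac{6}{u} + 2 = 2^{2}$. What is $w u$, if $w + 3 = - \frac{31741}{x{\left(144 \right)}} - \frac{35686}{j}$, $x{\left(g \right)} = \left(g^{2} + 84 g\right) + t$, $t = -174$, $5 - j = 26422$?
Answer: $- \frac{2261247767}{287575462} \approx -7.8631$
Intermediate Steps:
$j = -26417$ ($j = 5 - 26422 = -26417$)
$x{\left(g \right)} = -174 + g^{2} + 84 g$ ($x{\left(g \right)} = \left(g^{2} + 84 g\right) - 174 = -174 + g^{2} + 84 g$)
$w = - \frac{2261247767}{862726386}$ ($w = -3 - \left(- \frac{35686}{26417} + \frac{31741}{-174 + 144^{2} + 84 \cdot 144}\right) = -3 - \left(- \frac{35686}{26417} + \frac{31741}{-174 + 20736 + 12096}\right) = -3 + \left(- \frac{31741}{32658} + \frac{35686}{26417}\right) = -3 + \frac{326931391}{862726386} = - \frac{2261247767}{862726386} \approx -2.621$)
$u = 3$ ($u = \frac{6}{-2 + 2^{2}} = \frac{6}{-2 + 4} = \frac{6}{2} = 6 \cdot \frac{1}{2} = 3$)
$w u = \left(- \frac{2261247767}{862726386}\right) 3 = - \frac{2261247767}{287575462}$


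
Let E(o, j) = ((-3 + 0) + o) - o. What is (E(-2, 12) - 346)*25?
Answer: -8725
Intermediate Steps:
E(o, j) = -3 (E(o, j) = (-3 + o) - o = -3)
(E(-2, 12) - 346)*25 = (-3 - 346)*25 = -349*25 = -8725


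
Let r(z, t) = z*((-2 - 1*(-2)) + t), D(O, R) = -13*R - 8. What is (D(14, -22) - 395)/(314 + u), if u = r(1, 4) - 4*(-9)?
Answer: -39/118 ≈ -0.33051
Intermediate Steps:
D(O, R) = -8 - 13*R
r(z, t) = t*z (r(z, t) = z*((-2 + 2) + t) = z*(0 + t) = z*t = t*z)
u = 40 (u = 4*1 - 4*(-9) = 4 + 36 = 40)
(D(14, -22) - 395)/(314 + u) = ((-8 - 13*(-22)) - 395)/(314 + 40) = ((-8 + 286) - 395)/354 = (278 - 395)*(1/354) = -117*1/354 = -39/118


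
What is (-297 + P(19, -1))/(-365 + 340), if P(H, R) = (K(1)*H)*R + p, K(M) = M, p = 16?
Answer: 12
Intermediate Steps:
P(H, R) = 16 + H*R (P(H, R) = (1*H)*R + 16 = H*R + 16 = 16 + H*R)
(-297 + P(19, -1))/(-365 + 340) = (-297 + (16 + 19*(-1)))/(-365 + 340) = (-297 + (16 - 19))/(-25) = (-297 - 3)*(-1/25) = -300*(-1/25) = 12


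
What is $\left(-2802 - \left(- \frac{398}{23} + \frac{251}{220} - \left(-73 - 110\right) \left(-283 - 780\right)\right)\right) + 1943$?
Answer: $\frac{980051987}{5060} \approx 1.9369 \cdot 10^{5}$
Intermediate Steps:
$\left(-2802 - \left(- \frac{398}{23} + \frac{251}{220} - \left(-73 - 110\right) \left(-283 - 780\right)\right)\right) + 1943 = \left(-2802 - \left(- \frac{398}{23} + \frac{251}{220} - \left(-73 - 110\right) \left(-1063\right)\right)\right) + 1943 = \left(-2802 - \left(- \frac{4474565}{23} + \frac{251}{220}\right)\right) + 1943 = \left(-2802 + \left(194529 - \left(- \frac{398}{23} + \frac{251}{220}\right)\right)\right) + 1943 = \left(-2802 + \left(194529 - - \frac{81787}{5060}\right)\right) + 1943 = \left(-2802 + \left(194529 + \frac{81787}{5060}\right)\right) + 1943 = \left(-2802 + \frac{984398527}{5060}\right) + 1943 = \frac{970220407}{5060} + 1943 = \frac{980051987}{5060}$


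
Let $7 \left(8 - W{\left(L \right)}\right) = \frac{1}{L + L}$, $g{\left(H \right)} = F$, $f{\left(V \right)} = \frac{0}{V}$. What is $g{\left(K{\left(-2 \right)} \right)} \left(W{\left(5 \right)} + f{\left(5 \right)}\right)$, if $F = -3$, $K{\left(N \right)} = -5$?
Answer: $- \frac{1677}{70} \approx -23.957$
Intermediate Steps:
$f{\left(V \right)} = 0$
$g{\left(H \right)} = -3$
$W{\left(L \right)} = 8 - \frac{1}{14 L}$ ($W{\left(L \right)} = 8 - \frac{1}{7 \left(L + L\right)} = 8 - \frac{1}{7 \cdot 2 L} = 8 - \frac{\frac{1}{2} \frac{1}{L}}{7} = 8 - \frac{1}{14 L}$)
$g{\left(K{\left(-2 \right)} \right)} \left(W{\left(5 \right)} + f{\left(5 \right)}\right) = - 3 \left(\left(8 - \frac{1}{14 \cdot 5}\right) + 0\right) = - 3 \left(\left(8 - \frac{1}{70}\right) + 0\right) = - 3 \left(\frac{559}{70} + 0\right) = \left(-3\right) \frac{559}{70} = - \frac{1677}{70}$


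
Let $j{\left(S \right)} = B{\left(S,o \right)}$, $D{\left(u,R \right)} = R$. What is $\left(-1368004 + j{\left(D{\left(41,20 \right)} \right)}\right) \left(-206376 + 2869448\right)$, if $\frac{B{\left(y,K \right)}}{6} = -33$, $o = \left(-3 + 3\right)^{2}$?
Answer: $-3643620436544$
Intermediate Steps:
$o = 0$ ($o = 0^{2} = 0$)
$B{\left(y,K \right)} = -198$ ($B{\left(y,K \right)} = 6 \left(-33\right) = -198$)
$j{\left(S \right)} = -198$
$\left(-1368004 + j{\left(D{\left(41,20 \right)} \right)}\right) \left(-206376 + 2869448\right) = \left(-1368004 - 198\right) \left(-206376 + 2869448\right) = \left(-1368202\right) 2663072 = -3643620436544$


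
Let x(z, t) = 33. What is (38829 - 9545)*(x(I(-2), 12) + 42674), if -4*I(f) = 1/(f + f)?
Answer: 1250631788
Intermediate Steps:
I(f) = -1/(8*f) (I(f) = -1/(4*(f + f)) = -1/(2*f)/4 = -1/(8*f))
(38829 - 9545)*(x(I(-2), 12) + 42674) = (38829 - 9545)*(33 + 42674) = 29284*42707 = 1250631788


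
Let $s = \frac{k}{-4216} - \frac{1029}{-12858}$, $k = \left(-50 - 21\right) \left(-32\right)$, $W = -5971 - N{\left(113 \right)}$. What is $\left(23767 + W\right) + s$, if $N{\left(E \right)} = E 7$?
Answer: $\frac{38408531147}{2258722} \approx 17005.0$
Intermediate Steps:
$N{\left(E \right)} = 7 E$
$W = -6762$ ($W = -5971 - 7 \cdot 113 = -5971 - 791 = -6762$)
$k = 2272$ ($k = \left(-71\right) \left(-32\right) = 2272$)
$s = - \frac{1036463}{2258722}$ ($s = \frac{2272}{-4216} - \frac{1029}{-12858} = 2272 \left(- \frac{1}{4216}\right) - - \frac{343}{4286} = - \frac{284}{527} + \frac{343}{4286} = - \frac{1036463}{2258722} \approx -0.45887$)
$\left(23767 + W\right) + s = \left(23767 - 6762\right) - \frac{1036463}{2258722} = 17005 - \frac{1036463}{2258722} = \frac{38408531147}{2258722}$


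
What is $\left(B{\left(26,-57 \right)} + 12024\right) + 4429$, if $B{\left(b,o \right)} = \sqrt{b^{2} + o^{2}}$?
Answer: $16453 + 5 \sqrt{157} \approx 16516.0$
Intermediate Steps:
$\left(B{\left(26,-57 \right)} + 12024\right) + 4429 = \left(\sqrt{26^{2} + \left(-57\right)^{2}} + 12024\right) + 4429 = \left(\sqrt{676 + 3249} + 12024\right) + 4429 = \left(\sqrt{3925} + 12024\right) + 4429 = \left(5 \sqrt{157} + 12024\right) + 4429 = \left(12024 + 5 \sqrt{157}\right) + 4429 = 16453 + 5 \sqrt{157}$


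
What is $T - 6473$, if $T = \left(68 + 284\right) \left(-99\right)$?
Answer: $-41321$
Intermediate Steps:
$T = -34848$ ($T = 352 \left(-99\right) = -34848$)
$T - 6473 = -34848 - 6473 = -41321$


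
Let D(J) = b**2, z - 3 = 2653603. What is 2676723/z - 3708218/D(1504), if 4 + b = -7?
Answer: -9839825650625/321086326 ≈ -30645.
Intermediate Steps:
z = 2653606 (z = 3 + 2653603 = 2653606)
b = -11 (b = -4 - 7 = -11)
D(J) = 121 (D(J) = (-11)**2 = 121)
2676723/z - 3708218/D(1504) = 2676723/2653606 - 3708218/121 = -9839825650625/321086326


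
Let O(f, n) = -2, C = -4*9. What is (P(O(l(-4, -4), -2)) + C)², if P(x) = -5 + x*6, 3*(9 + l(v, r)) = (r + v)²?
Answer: 2809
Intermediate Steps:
l(v, r) = -9 + (r + v)²/3
C = -36
P(x) = -5 + 6*x
(P(O(l(-4, -4), -2)) + C)² = ((-5 + 6*(-2)) - 36)² = ((-5 - 12) - 36)² = (-17 - 36)² = (-53)² = 2809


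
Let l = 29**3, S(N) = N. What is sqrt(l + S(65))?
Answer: sqrt(24454) ≈ 156.38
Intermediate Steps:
l = 24389
sqrt(l + S(65)) = sqrt(24389 + 65) = sqrt(24454)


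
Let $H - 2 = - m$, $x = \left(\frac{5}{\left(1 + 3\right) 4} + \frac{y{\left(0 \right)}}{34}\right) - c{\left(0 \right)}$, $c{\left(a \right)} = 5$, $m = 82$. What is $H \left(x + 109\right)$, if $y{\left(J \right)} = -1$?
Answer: $- \frac{141825}{17} \approx -8342.6$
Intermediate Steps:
$x = - \frac{1283}{272}$ ($x = \left(\frac{5}{\left(1 + 3\right) 4} - \frac{1}{34}\right) - 5 = \left(\frac{5}{4 \cdot 4} - \frac{1}{34}\right) - 5 = \left(\frac{5}{16} - \frac{1}{34}\right) - 5 = \frac{77}{272} - 5 = - \frac{1283}{272} \approx -4.7169$)
$H = -80$ ($H = 2 - 82 = -80$)
$H \left(x + 109\right) = - 80 \left(- \frac{1283}{272} + 109\right) = \left(-80\right) \frac{28365}{272} = - \frac{141825}{17}$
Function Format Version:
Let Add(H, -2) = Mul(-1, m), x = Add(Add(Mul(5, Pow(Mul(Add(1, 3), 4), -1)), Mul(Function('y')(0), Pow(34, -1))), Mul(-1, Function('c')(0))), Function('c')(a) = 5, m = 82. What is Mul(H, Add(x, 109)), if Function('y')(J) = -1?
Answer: Rational(-141825, 17) ≈ -8342.6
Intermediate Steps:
x = Rational(-1283, 272) (x = Add(Add(Mul(5, Pow(Mul(Add(1, 3), 4), -1)), Mul(-1, Pow(34, -1))), Mul(-1, 5)) = Add(Add(Mul(5, Pow(Mul(4, 4), -1)), Mul(-1, Rational(1, 34))), -5) = Add(Add(Mul(5, Pow(16, -1)), Rational(-1, 34)), -5) = Add(Add(Mul(5, Rational(1, 16)), Rational(-1, 34)), -5) = Add(Add(Rational(5, 16), Rational(-1, 34)), -5) = Add(Rational(77, 272), -5) = Rational(-1283, 272) ≈ -4.7169)
H = -80 (H = Add(2, Mul(-1, 82)) = Add(2, -82) = -80)
Mul(H, Add(x, 109)) = Mul(-80, Add(Rational(-1283, 272), 109)) = Mul(-80, Rational(28365, 272)) = Rational(-141825, 17)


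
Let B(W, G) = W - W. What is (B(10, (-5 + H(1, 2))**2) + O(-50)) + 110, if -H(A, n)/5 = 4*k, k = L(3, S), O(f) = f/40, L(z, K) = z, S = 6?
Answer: 435/4 ≈ 108.75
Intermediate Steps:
O(f) = f/40 (O(f) = f*(1/40) = f/40)
k = 3
H(A, n) = -60 (H(A, n) = -20*3 = -5*12 = -60)
B(W, G) = 0
(B(10, (-5 + H(1, 2))**2) + O(-50)) + 110 = (0 + (1/40)*(-50)) + 110 = (0 - 5/4) + 110 = -5/4 + 110 = 435/4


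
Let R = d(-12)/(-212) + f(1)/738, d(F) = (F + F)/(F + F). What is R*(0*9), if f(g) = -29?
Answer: 0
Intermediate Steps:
d(F) = 1 (d(F) = (2*F)/((2*F)) = (2*F)*(1/(2*F)) = 1)
R = -3443/78228 (R = 1/(-212) - 29/738 = 1*(-1/212) - 29*1/738 = -1/212 - 29/738 = -3443/78228 ≈ -0.044012)
R*(0*9) = -0*9 = -3443/78228*0 = 0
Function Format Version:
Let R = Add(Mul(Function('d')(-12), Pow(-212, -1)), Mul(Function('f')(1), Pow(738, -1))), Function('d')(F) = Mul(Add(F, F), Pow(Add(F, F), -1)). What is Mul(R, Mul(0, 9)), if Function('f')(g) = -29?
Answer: 0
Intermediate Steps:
Function('d')(F) = 1 (Function('d')(F) = Mul(Mul(2, F), Pow(Mul(2, F), -1)) = Mul(Mul(2, F), Mul(Rational(1, 2), Pow(F, -1))) = 1)
R = Rational(-3443, 78228) (R = Add(Mul(1, Pow(-212, -1)), Mul(-29, Pow(738, -1))) = Add(Mul(1, Rational(-1, 212)), Mul(-29, Rational(1, 738))) = Add(Rational(-1, 212), Rational(-29, 738)) = Rational(-3443, 78228) ≈ -0.044012)
Mul(R, Mul(0, 9)) = Mul(Rational(-3443, 78228), Mul(0, 9)) = Mul(Rational(-3443, 78228), 0) = 0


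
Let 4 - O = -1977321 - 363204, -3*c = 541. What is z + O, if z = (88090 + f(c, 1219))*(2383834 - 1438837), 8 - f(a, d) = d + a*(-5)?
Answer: 81250662597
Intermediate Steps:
c = -541/3 (c = -⅓*541 = -541/3 ≈ -180.33)
f(a, d) = 8 - d + 5*a (f(a, d) = 8 - (d + a*(-5)) = 8 - (d - 5*a) = 8 + (-d + 5*a) = 8 - d + 5*a)
z = 81248322068 (z = (88090 + (8 - 1*1219 + 5*(-541/3)))*(2383834 - 1438837) = (88090 + (8 - 1219 - 2705/3))*944997 = (88090 - 6338/3)*944997 = (257932/3)*944997 = 81248322068)
O = 2340529 (O = 4 - (-1977321 - 363204) = 4 - 1*(-2340525) = 4 + 2340525 = 2340529)
z + O = 81248322068 + 2340529 = 81250662597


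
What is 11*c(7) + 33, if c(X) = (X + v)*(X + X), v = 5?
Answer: 1881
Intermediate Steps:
c(X) = 2*X*(5 + X) (c(X) = (X + 5)*(X + X) = (5 + X)*(2*X) = 2*X*(5 + X))
11*c(7) + 33 = 11*(2*7*(5 + 7)) + 33 = 11*(2*7*12) + 33 = 11*168 + 33 = 1848 + 33 = 1881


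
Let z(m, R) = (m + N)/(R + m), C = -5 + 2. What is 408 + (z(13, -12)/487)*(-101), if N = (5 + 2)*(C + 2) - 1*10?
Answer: 199100/487 ≈ 408.83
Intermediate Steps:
C = -3
N = -17 (N = (5 + 2)*(-3 + 2) - 1*10 = 7*(-1) - 10 = -7 - 10 = -17)
z(m, R) = (-17 + m)/(R + m) (z(m, R) = (m - 17)/(R + m) = (-17 + m)/(R + m))
408 + (z(13, -12)/487)*(-101) = 408 + (((-17 + 13)/(-12 + 13))/487)*(-101) = 408 + ((-4/1)*(1/487))*(-101) = 408 + ((1*(-4))*(1/487))*(-101) = 408 - 4*1/487*(-101) = 408 - 4/487*(-101) = 408 + 404/487 = 199100/487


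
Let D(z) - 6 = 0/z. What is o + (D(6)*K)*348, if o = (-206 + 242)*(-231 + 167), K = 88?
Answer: 181440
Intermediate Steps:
D(z) = 6 (D(z) = 6 + 0/z = 6 + 0 = 6)
o = -2304 (o = 36*(-64) = -2304)
o + (D(6)*K)*348 = -2304 + (6*88)*348 = -2304 + 528*348 = -2304 + 183744 = 181440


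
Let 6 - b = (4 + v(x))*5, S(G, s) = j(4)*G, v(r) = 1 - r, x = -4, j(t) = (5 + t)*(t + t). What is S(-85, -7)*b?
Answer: 238680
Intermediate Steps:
j(t) = 2*t*(5 + t) (j(t) = (5 + t)*(2*t) = 2*t*(5 + t))
S(G, s) = 72*G (S(G, s) = (2*4*(5 + 4))*G = (2*4*9)*G = 72*G)
b = -39 (b = 6 - (4 + (1 - 1*(-4)))*5 = 6 - (4 + (1 + 4))*5 = 6 - (4 + 5)*5 = 6 - 9*5 = 6 - 1*45 = 6 - 45 = -39)
S(-85, -7)*b = (72*(-85))*(-39) = -6120*(-39) = 238680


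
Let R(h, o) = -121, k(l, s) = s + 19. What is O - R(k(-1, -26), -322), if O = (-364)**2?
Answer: 132617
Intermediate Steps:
k(l, s) = 19 + s
O = 132496
O - R(k(-1, -26), -322) = 132496 - 1*(-121) = 132496 + 121 = 132617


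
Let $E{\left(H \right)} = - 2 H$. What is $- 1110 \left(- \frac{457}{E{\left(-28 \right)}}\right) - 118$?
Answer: $\frac{250331}{28} \approx 8940.4$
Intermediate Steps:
$- 1110 \left(- \frac{457}{E{\left(-28 \right)}}\right) - 118 = - 1110 \left(- \frac{457}{\left(-2\right) \left(-28\right)}\right) - 118 = - 1110 \left(- \frac{457}{56}\right) - 118 = - 1110 \left(\left(-457\right) \frac{1}{56}\right) - 118 = \left(-1110\right) \left(- \frac{457}{56}\right) - 118 = \frac{253635}{28} - 118 = \frac{250331}{28}$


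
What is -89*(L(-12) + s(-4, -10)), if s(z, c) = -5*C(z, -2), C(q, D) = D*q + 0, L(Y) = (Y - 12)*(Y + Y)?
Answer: -47704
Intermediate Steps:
L(Y) = 2*Y*(-12 + Y) (L(Y) = (-12 + Y)*(2*Y) = 2*Y*(-12 + Y))
C(q, D) = D*q
s(z, c) = 10*z (s(z, c) = -(-10)*z = 10*z)
-89*(L(-12) + s(-4, -10)) = -89*(2*(-12)*(-12 - 12) + 10*(-4)) = -89*(2*(-12)*(-24) - 40) = -89*(576 - 40) = -89*536 = -47704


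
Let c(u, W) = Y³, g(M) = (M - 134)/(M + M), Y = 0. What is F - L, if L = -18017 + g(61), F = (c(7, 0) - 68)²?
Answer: 2762275/122 ≈ 22642.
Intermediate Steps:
g(M) = (-134 + M)/(2*M) (g(M) = (-134 + M)/((2*M)) = (-134 + M)*(1/(2*M)) = (-134 + M)/(2*M))
c(u, W) = 0 (c(u, W) = 0³ = 0)
F = 4624 (F = (0 - 68)² = (-68)² = 4624)
L = -2198147/122 (L = -18017 + (½)*(-134 + 61)/61 = -18017 + (½)*(1/61)*(-73) = -18017 - 73/122 = -2198147/122 ≈ -18018.)
F - L = 4624 - 1*(-2198147/122) = 4624 + 2198147/122 = 2762275/122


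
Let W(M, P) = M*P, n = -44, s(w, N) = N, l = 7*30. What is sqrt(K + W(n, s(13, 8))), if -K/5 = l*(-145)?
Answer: sqrt(151898) ≈ 389.74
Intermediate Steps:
l = 210
K = 152250 (K = -1050*(-145) = -5*(-30450) = 152250)
sqrt(K + W(n, s(13, 8))) = sqrt(152250 - 44*8) = sqrt(152250 - 352) = sqrt(151898)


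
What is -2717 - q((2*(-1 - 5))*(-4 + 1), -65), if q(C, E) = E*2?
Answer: -2587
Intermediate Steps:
q(C, E) = 2*E
-2717 - q((2*(-1 - 5))*(-4 + 1), -65) = -2717 - 2*(-65) = -2717 - 1*(-130) = -2717 + 130 = -2587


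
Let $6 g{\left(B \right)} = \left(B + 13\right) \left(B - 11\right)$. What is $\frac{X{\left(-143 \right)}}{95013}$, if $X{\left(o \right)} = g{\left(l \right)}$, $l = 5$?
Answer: $- \frac{2}{10557} \approx -0.00018945$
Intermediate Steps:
$g{\left(B \right)} = \frac{\left(-11 + B\right) \left(13 + B\right)}{6}$ ($g{\left(B \right)} = \frac{\left(B + 13\right) \left(B - 11\right)}{6} = \frac{\left(13 + B\right) \left(-11 + B\right)}{6} = \frac{\left(-11 + B\right) \left(13 + B\right)}{6}$)
$X{\left(o \right)} = -18$ ($X{\left(o \right)} = - \frac{143}{6} + \frac{1}{3} \cdot 5 + \frac{5^{2}}{6} = - \frac{143}{6} + \frac{5}{3} + \frac{1}{6} \cdot 25 = - \frac{143}{6} + \frac{5}{3} + \frac{25}{6} = -18$)
$\frac{X{\left(-143 \right)}}{95013} = - \frac{18}{95013} = \left(-18\right) \frac{1}{95013} = - \frac{2}{10557}$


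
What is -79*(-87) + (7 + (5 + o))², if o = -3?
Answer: 6954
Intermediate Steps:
-79*(-87) + (7 + (5 + o))² = -79*(-87) + (7 + (5 - 3))² = 6873 + (7 + 2)² = 6873 + 9² = 6873 + 81 = 6954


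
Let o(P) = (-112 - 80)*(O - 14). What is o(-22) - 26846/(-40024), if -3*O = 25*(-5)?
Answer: -106290321/20012 ≈ -5311.3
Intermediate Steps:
O = 125/3 (O = -25*(-5)/3 = -1/3*(-125) = 125/3 ≈ 41.667)
o(P) = -5312 (o(P) = (-112 - 80)*(125/3 - 14) = -192*83/3 = -5312)
o(-22) - 26846/(-40024) = -5312 - 26846/(-40024) = -5312 - 26846*(-1/40024) = -5312 + 13423/20012 = -106290321/20012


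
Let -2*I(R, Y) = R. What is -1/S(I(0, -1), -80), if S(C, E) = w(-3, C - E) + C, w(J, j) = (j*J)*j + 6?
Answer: 1/19194 ≈ 5.2100e-5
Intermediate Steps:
I(R, Y) = -R/2
w(J, j) = 6 + J*j**2 (w(J, j) = (J*j)*j + 6 = J*j**2 + 6 = 6 + J*j**2)
S(C, E) = 6 + C - 3*(C - E)**2 (S(C, E) = (6 - 3*(C - E)**2) + C = 6 + C - 3*(C - E)**2)
-1/S(I(0, -1), -80) = -1/(6 - 1/2*0 - 3*(-1/2*0 - 1*(-80))**2) = -1/(6 + 0 - 3*(0 + 80)**2) = -1/(6 + 0 - 3*80**2) = -1/(6 + 0 - 3*6400) = -1/(6 + 0 - 19200) = -1/(-19194) = -1*(-1/19194) = 1/19194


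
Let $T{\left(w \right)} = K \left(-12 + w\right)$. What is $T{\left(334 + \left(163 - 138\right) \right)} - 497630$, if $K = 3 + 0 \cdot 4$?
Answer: $-496589$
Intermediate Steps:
$K = 3$ ($K = 3 + 0 = 3$)
$T{\left(w \right)} = -36 + 3 w$ ($T{\left(w \right)} = 3 \left(-12 + w\right) = -36 + 3 w$)
$T{\left(334 + \left(163 - 138\right) \right)} - 497630 = \left(-36 + 3 \left(334 + \left(163 - 138\right)\right)\right) - 497630 = \left(-36 + 3 \left(334 + 25\right)\right) - 497630 = \left(-36 + 3 \cdot 359\right) - 497630 = \left(-36 + 1077\right) - 497630 = 1041 - 497630 = -496589$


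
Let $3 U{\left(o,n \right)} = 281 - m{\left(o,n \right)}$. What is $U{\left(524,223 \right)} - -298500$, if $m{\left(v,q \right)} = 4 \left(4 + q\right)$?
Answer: $298291$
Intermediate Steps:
$m{\left(v,q \right)} = 16 + 4 q$
$U{\left(o,n \right)} = \frac{265}{3} - \frac{4 n}{3}$ ($U{\left(o,n \right)} = \frac{281 - \left(16 + 4 n\right)}{3} = \frac{265 - 4 n}{3} = \frac{265}{3} - \frac{4 n}{3}$)
$U{\left(524,223 \right)} - -298500 = \left(\frac{265}{3} - \frac{892}{3}\right) - -298500 = \left(\frac{265}{3} - \frac{892}{3}\right) + 298500 = -209 + 298500 = 298291$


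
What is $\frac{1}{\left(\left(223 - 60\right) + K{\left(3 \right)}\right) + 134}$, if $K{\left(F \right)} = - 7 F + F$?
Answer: $\frac{1}{279} \approx 0.0035842$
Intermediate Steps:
$K{\left(F \right)} = - 6 F$
$\frac{1}{\left(\left(223 - 60\right) + K{\left(3 \right)}\right) + 134} = \frac{1}{\left(\left(223 - 60\right) - 18\right) + 134} = \frac{1}{\left(163 - 18\right) + 134} = \frac{1}{145 + 134} = \frac{1}{279}$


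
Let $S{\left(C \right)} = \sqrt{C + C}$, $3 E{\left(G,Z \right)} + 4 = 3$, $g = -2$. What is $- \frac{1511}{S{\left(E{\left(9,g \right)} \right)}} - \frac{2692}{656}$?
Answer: $- \frac{673}{164} + \frac{1511 i \sqrt{6}}{2} \approx -4.1037 + 1850.6 i$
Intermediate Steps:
$E{\left(G,Z \right)} = - \frac{1}{3}$ ($E{\left(G,Z \right)} = - \frac{4}{3} + \frac{1}{3} \cdot 3 = - \frac{4}{3} + 1 = - \frac{1}{3}$)
$S{\left(C \right)} = \sqrt{2} \sqrt{C}$ ($S{\left(C \right)} = \sqrt{2 C} = \sqrt{2} \sqrt{C}$)
$- \frac{1511}{S{\left(E{\left(9,g \right)} \right)}} - \frac{2692}{656} = - \frac{1511}{\sqrt{2} \sqrt{- \frac{1}{3}}} - \frac{2692}{656} = - \frac{1511}{\sqrt{2} \frac{i \sqrt{3}}{3}} - \frac{673}{164} = - \frac{1511}{\frac{1}{3} i \sqrt{6}} - \frac{673}{164} = - 1511 \left(- \frac{i \sqrt{6}}{2}\right) - \frac{673}{164} = \frac{1511 i \sqrt{6}}{2} - \frac{673}{164} = - \frac{673}{164} + \frac{1511 i \sqrt{6}}{2}$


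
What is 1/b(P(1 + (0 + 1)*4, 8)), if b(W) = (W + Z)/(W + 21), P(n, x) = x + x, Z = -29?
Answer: -37/13 ≈ -2.8462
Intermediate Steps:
P(n, x) = 2*x
b(W) = (-29 + W)/(21 + W) (b(W) = (W - 29)/(W + 21) = (-29 + W)/(21 + W))
1/b(P(1 + (0 + 1)*4, 8)) = 1/((-29 + 2*8)/(21 + 2*8)) = 1/((-29 + 16)/(21 + 16)) = 1/(-13/37) = -37/13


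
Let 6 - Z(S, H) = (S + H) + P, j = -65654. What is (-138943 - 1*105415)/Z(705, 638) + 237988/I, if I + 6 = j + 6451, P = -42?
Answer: 14159998362/76675655 ≈ 184.67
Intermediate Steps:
Z(S, H) = 48 - H - S (Z(S, H) = 6 - ((S + H) - 42) = 6 - ((H + S) - 42) = 6 - (-42 + H + S) = 6 + (42 - H - S) = 48 - H - S)
I = -59209 (I = -6 + (-65654 + 6451) = -6 - 59203 = -59209)
(-138943 - 1*105415)/Z(705, 638) + 237988/I = (-138943 - 1*105415)/(48 - 1*638 - 1*705) + 237988/(-59209) = (-138943 - 105415)/(48 - 638 - 705) + 237988*(-1/59209) = -244358/(-1295) - 237988/59209 = -244358*(-1/1295) - 237988/59209 = 244358/1295 - 237988/59209 = 14159998362/76675655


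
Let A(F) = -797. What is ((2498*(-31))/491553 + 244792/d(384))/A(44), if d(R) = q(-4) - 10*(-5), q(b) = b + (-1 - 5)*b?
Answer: -60161410658/13711870935 ≈ -4.3875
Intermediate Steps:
q(b) = -5*b (q(b) = b - 6*b = -5*b)
d(R) = 70 (d(R) = -5*(-4) - 10*(-5) = 20 + 50 = 70)
((2498*(-31))/491553 + 244792/d(384))/A(44) = ((2498*(-31))/491553 + 244792/70)/(-797) = (-77438*1/491553 + 244792*(1/70))*(-1/797) = (-77438/491553 + 122396/35)*(-1/797) = (60161410658/17204355)*(-1/797) = -60161410658/13711870935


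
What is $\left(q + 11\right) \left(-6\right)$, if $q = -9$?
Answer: $-12$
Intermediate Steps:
$\left(q + 11\right) \left(-6\right) = \left(-9 + 11\right) \left(-6\right) = 2 \left(-6\right) = -12$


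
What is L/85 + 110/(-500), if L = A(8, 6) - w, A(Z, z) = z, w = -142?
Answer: 1293/850 ≈ 1.5212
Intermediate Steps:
L = 148 (L = 6 - 1*(-142) = 6 + 142 = 148)
L/85 + 110/(-500) = 148/85 + 110/(-500) = 148*(1/85) + 110*(-1/500) = 148/85 - 11/50 = 1293/850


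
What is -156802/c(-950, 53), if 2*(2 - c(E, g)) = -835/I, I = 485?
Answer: -30419588/555 ≈ -54810.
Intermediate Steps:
c(E, g) = 555/194 (c(E, g) = 2 - (-835)/(2*485) = 2 - ½*(-167/97) = 2 + 167/194 = 555/194)
-156802/c(-950, 53) = -156802/555/194 = -156802*194/555 = -30419588/555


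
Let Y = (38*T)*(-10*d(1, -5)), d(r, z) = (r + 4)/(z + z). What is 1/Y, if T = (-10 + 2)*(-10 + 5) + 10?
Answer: 1/9500 ≈ 0.00010526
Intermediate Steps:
d(r, z) = (4 + r)/(2*z) (d(r, z) = (4 + r)/((2*z)) = (4 + r)*(1/(2*z)) = (4 + r)/(2*z))
T = 50 (T = -8*(-5) + 10 = 40 + 10 = 50)
Y = 9500 (Y = (38*50)*(-5*(4 + 1)/(-5)) = 1900*(-5*(-1)*5/5) = 1900*(-10*(-½)) = 1900*5 = 9500)
1/Y = 1/9500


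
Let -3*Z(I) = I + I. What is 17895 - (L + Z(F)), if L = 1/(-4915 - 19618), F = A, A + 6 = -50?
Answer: 1314306412/73599 ≈ 17858.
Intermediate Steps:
A = -56 (A = -6 - 50 = -56)
F = -56
L = -1/24533 (L = 1/(-24533) = -1/24533 ≈ -4.0761e-5)
Z(I) = -2*I/3 (Z(I) = -(I + I)/3 = -2*I/3)
17895 - (L + Z(F)) = 17895 - (-1/24533 - ⅔*(-56)) = 17895 - (-1/24533 + 112/3) = 17895 - 1*2747693/73599 = 17895 - 2747693/73599 = 1314306412/73599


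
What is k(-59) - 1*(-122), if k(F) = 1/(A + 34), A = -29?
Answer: 611/5 ≈ 122.20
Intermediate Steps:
k(F) = ⅕ (k(F) = 1/(-29 + 34) = 1/5 = ⅕)
k(-59) - 1*(-122) = ⅕ - 1*(-122) = ⅕ + 122 = 611/5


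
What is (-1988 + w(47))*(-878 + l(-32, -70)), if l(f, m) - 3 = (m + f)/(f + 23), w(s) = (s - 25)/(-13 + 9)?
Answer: 3443439/2 ≈ 1.7217e+6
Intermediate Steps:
w(s) = 25/4 - s/4 (w(s) = (-25 + s)/(-4) = (-25 + s)*(-¼) = 25/4 - s/4)
l(f, m) = 3 + (f + m)/(23 + f) (l(f, m) = 3 + (m + f)/(f + 23) = 3 + (f + m)/(23 + f))
(-1988 + w(47))*(-878 + l(-32, -70)) = (-1988 + (25/4 - ¼*47))*(-878 + (69 - 70 + 4*(-32))/(23 - 32)) = (-1988 + (25/4 - 47/4))*(-878 + (69 - 70 - 128)/(-9)) = (-1988 - 11/2)*(-878 - ⅑*(-129)) = -3987*(-878 + 43/3)/2 = -3987/2*(-2591/3) = 3443439/2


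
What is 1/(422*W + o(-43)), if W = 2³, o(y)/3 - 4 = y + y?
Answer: 1/3130 ≈ 0.00031949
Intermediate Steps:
o(y) = 12 + 6*y (o(y) = 12 + 3*(y + y) = 12 + 3*(2*y) = 12 + 6*y)
W = 8
1/(422*W + o(-43)) = 1/(422*8 + (12 + 6*(-43))) = 1/(3376 + (12 - 258)) = 1/(3376 - 246) = 1/3130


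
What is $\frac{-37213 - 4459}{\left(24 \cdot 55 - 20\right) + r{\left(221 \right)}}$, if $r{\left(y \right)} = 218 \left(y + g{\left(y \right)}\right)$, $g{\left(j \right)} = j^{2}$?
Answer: $- \frac{5209}{1337102} \approx -0.0038957$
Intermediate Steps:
$r{\left(y \right)} = 218 y + 218 y^{2}$ ($r{\left(y \right)} = 218 \left(y + y^{2}\right) = 218 y + 218 y^{2}$)
$\frac{-37213 - 4459}{\left(24 \cdot 55 - 20\right) + r{\left(221 \right)}} = \frac{-37213 - 4459}{\left(24 \cdot 55 - 20\right) + 218 \cdot 221 \left(1 + 221\right)} = - \frac{41672}{\left(1320 - 20\right) + 218 \cdot 221 \cdot 222} = - \frac{41672}{1300 + 10695516} = - \frac{41672}{10696816} = \left(-41672\right) \frac{1}{10696816} = - \frac{5209}{1337102}$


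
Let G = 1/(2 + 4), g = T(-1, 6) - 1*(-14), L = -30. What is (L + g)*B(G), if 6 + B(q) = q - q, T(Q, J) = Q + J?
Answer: 66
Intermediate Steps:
T(Q, J) = J + Q
g = 19 (g = (6 - 1) - 1*(-14) = 5 + 14 = 19)
G = ⅙ (G = 1/6 = ⅙ ≈ 0.16667)
B(q) = -6 (B(q) = -6 + (q - q) = -6 + 0 = -6)
(L + g)*B(G) = (-30 + 19)*(-6) = -11*(-6) = 66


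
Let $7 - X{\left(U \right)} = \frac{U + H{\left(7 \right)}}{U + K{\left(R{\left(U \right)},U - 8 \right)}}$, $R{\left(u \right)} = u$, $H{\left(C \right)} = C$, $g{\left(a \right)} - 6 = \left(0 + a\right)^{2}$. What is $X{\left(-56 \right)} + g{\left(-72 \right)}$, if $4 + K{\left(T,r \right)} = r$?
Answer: $\frac{644379}{124} \approx 5196.6$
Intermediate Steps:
$g{\left(a \right)} = 6 + a^{2}$ ($g{\left(a \right)} = 6 + \left(0 + a\right)^{2} = 6 + a^{2}$)
$K{\left(T,r \right)} = -4 + r$
$X{\left(U \right)} = 7 - \frac{7 + U}{-12 + 2 U}$ ($X{\left(U \right)} = 7 - \frac{U + 7}{U + \left(-4 + \left(U - 8\right)\right)} = 7 - \frac{7 + U}{U + \left(-4 + \left(U - 8\right)\right)} = 7 - \frac{7 + U}{U + \left(-4 + \left(-8 + U\right)\right)} = 7 - \frac{7 + U}{U + \left(-12 + U\right)} = 7 - \frac{7 + U}{-12 + 2 U}$)
$X{\left(-56 \right)} + g{\left(-72 \right)} = \frac{13 \left(-7 - 56\right)}{2 \left(-6 - 56\right)} + \left(6 + \left(-72\right)^{2}\right) = \frac{13}{2} \frac{1}{-62} \left(-63\right) + \left(6 + 5184\right) = \frac{13}{2} \left(- \frac{1}{62}\right) \left(-63\right) + 5190 = \frac{819}{124} + 5190 = \frac{644379}{124}$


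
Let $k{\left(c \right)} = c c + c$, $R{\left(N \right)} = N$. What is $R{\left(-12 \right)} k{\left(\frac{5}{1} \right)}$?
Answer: $-360$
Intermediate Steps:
$k{\left(c \right)} = c + c^{2}$ ($k{\left(c \right)} = c^{2} + c = c + c^{2}$)
$R{\left(-12 \right)} k{\left(\frac{5}{1} \right)} = - 12 \cdot \frac{5}{1} \left(1 + \frac{5}{1}\right) = - 12 \cdot 5 \cdot 1 \left(1 + 5 \cdot 1\right) = - 12 \cdot 5 \left(1 + 5\right) = - 12 \cdot 5 \cdot 6 = \left(-12\right) 30 = -360$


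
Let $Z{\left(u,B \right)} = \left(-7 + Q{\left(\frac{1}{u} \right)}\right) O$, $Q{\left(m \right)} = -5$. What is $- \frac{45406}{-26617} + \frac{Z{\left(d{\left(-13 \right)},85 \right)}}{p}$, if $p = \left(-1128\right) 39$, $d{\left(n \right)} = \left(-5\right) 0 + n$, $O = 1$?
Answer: $\frac{166485013}{97577922} \approx 1.7062$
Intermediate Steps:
$d{\left(n \right)} = n$ ($d{\left(n \right)} = 0 + n = n$)
$Z{\left(u,B \right)} = -12$ ($Z{\left(u,B \right)} = \left(-7 - 5\right) 1 = \left(-12\right) 1 = -12$)
$p = -43992$
$- \frac{45406}{-26617} + \frac{Z{\left(d{\left(-13 \right)},85 \right)}}{p} = - \frac{45406}{-26617} - \frac{12}{-43992} = \left(-45406\right) \left(- \frac{1}{26617}\right) - - \frac{1}{3666} = \frac{45406}{26617} + \frac{1}{3666} = \frac{166485013}{97577922}$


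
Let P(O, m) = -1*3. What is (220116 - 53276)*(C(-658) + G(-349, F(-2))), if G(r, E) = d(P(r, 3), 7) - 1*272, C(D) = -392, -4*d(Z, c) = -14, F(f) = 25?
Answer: -110197820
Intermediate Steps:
P(O, m) = -3
d(Z, c) = 7/2 (d(Z, c) = -¼*(-14) = 7/2)
G(r, E) = -537/2 (G(r, E) = 7/2 - 1*272 = 7/2 - 272 = -537/2)
(220116 - 53276)*(C(-658) + G(-349, F(-2))) = (220116 - 53276)*(-392 - 537/2) = 166840*(-1321/2) = -110197820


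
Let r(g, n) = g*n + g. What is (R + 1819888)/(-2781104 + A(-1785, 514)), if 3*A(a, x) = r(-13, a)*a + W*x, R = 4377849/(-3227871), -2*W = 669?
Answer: -1958119773533/17901401360835 ≈ -0.10938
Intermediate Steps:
r(g, n) = g + g*n
W = -669/2 (W = -1/2*669 = -669/2 ≈ -334.50)
R = -1459283/1075957 (R = 4377849*(-1/3227871) = -1459283/1075957 ≈ -1.3563)
A(a, x) = -223*x/2 + a*(-13 - 13*a)/3 (A(a, x) = ((-13*(1 + a))*a - 669*x/2)/3 = ((-13 - 13*a)*a - 669*x/2)/3 = (a*(-13 - 13*a) - 669*x/2)/3 = (-669*x/2 + a*(-13 - 13*a))/3 = -223*x/2 + a*(-13 - 13*a)/3)
(R + 1819888)/(-2781104 + A(-1785, 514)) = (-1459283/1075957 + 1819888)/(-2781104 + (-223/2*514 + (13/3)*(-1785)*(-1 - 1*(-1785)))) = 1958119773533/(1075957*(-2781104 + (-57311 + (13/3)*(-1785)*(-1 + 1785)))) = 1958119773533/(1075957*(-2781104 + (-57311 + (13/3)*(-1785)*1784))) = 1958119773533/(1075957*(-2781104 + (-57311 - 13799240))) = 1958119773533/(1075957*(-2781104 - 13856551)) = (1958119773533/1075957)/(-16637655) = (1958119773533/1075957)*(-1/16637655) = -1958119773533/17901401360835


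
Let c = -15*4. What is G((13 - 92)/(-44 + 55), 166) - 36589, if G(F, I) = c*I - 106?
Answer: -46655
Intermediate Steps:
c = -60
G(F, I) = -106 - 60*I (G(F, I) = -60*I - 106 = -106 - 60*I)
G((13 - 92)/(-44 + 55), 166) - 36589 = (-106 - 60*166) - 36589 = (-106 - 9960) - 36589 = -10066 - 36589 = -46655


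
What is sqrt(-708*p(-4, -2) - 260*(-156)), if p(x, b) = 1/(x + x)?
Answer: 3*sqrt(18066)/2 ≈ 201.61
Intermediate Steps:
p(x, b) = 1/(2*x)
sqrt(-708*p(-4, -2) - 260*(-156)) = sqrt(-354/(-4) - 260*(-156)) = sqrt(-354*(-1)/4 + 40560) = sqrt(-708*(-1/8) + 40560) = sqrt(177/2 + 40560) = sqrt(81297/2) = 3*sqrt(18066)/2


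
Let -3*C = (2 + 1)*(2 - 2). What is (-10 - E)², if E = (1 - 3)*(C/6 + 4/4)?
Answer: 64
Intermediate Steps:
C = 0 (C = -(2 + 1)*(2 - 2)/3 = -0 = -⅓*0 = 0)
E = -2 (E = (1 - 3)*(0/6 + 4/4) = -2*(0*(⅙) + 4*(¼)) = -2*(0 + 1) = -2*1 = -2)
(-10 - E)² = (-10 - 1*(-2))² = (-10 + 2)² = (-8)² = 64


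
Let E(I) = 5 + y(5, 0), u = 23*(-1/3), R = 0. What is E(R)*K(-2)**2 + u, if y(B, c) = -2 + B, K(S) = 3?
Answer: 193/3 ≈ 64.333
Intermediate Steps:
u = -23/3 (u = 23*(-1*1/3) = 23*(-1/3) = -23/3 ≈ -7.6667)
E(I) = 8 (E(I) = 5 + (-2 + 5) = 5 + 3 = 8)
E(R)*K(-2)**2 + u = 8*3**2 - 23/3 = 8*9 - 23/3 = 72 - 23/3 = 193/3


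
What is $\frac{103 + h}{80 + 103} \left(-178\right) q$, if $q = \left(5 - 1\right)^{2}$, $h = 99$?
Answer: $- \frac{575296}{183} \approx -3143.7$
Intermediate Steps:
$q = 16$ ($q = 4^{2} = 16$)
$\frac{103 + h}{80 + 103} \left(-178\right) q = \frac{103 + 99}{80 + 103} \left(-178\right) 16 = \frac{202}{183} \left(-178\right) 16 = \left(- \frac{35956}{183}\right) 16 = - \frac{575296}{183}$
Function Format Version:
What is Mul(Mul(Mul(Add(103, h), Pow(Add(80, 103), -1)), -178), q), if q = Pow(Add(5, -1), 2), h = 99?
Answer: Rational(-575296, 183) ≈ -3143.7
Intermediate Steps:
q = 16 (q = Pow(4, 2) = 16)
Mul(Mul(Mul(Add(103, h), Pow(Add(80, 103), -1)), -178), q) = Mul(Mul(Mul(Add(103, 99), Pow(Add(80, 103), -1)), -178), 16) = Mul(Mul(Mul(202, Pow(183, -1)), -178), 16) = Mul(Mul(Mul(202, Rational(1, 183)), -178), 16) = Mul(Mul(Rational(202, 183), -178), 16) = Mul(Rational(-35956, 183), 16) = Rational(-575296, 183)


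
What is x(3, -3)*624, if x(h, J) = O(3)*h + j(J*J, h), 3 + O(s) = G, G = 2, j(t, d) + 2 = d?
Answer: -1248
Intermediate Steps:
j(t, d) = -2 + d
O(s) = -1 (O(s) = -3 + 2 = -1)
x(h, J) = -2 (x(h, J) = -h + (-2 + h) = -2)
x(3, -3)*624 = -2*624 = -1248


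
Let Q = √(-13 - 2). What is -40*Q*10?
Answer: -400*I*√15 ≈ -1549.2*I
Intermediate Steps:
Q = I*√15 (Q = √(-15) = I*√15 ≈ 3.873*I)
-40*Q*10 = -40*I*√15*10 = -400*I*√15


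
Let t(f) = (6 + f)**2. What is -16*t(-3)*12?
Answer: -1728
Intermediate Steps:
-16*t(-3)*12 = -16*(6 - 3)**2*12 = -16*3**2*12 = -16*9*12 = -144*12 = -1728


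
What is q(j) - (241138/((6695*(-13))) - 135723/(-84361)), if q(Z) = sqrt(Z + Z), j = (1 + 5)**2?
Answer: 8529991513/7342359635 + 6*sqrt(2) ≈ 9.6470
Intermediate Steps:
j = 36 (j = 6**2 = 36)
q(Z) = sqrt(2)*sqrt(Z) (q(Z) = sqrt(2*Z) = sqrt(2)*sqrt(Z))
q(j) - (241138/((6695*(-13))) - 135723/(-84361)) = sqrt(2)*sqrt(36) - (241138/((6695*(-13))) - 135723/(-84361)) = sqrt(2)*6 - (241138/(-87035) - 135723*(-1/84361)) = 6*sqrt(2) - (241138*(-1/87035) + 135723/84361) = 6*sqrt(2) - (-241138/87035 + 135723/84361) = 6*sqrt(2) - 1*(-8529991513/7342359635) = 6*sqrt(2) + 8529991513/7342359635 = 8529991513/7342359635 + 6*sqrt(2)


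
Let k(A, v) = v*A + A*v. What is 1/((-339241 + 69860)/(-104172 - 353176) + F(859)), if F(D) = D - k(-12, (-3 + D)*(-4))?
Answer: -457348/37189897935 ≈ -1.2298e-5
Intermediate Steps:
k(A, v) = 2*A*v (k(A, v) = A*v + A*v = 2*A*v)
F(D) = 288 - 95*D (F(D) = D - 2*(-12)*(-3 + D)*(-4) = D - 2*(-12)*(12 - 4*D) = D - (-288 + 96*D) = D + (288 - 96*D) = 288 - 95*D)
1/((-339241 + 69860)/(-104172 - 353176) + F(859)) = 1/((-339241 + 69860)/(-104172 - 353176) + (288 - 95*859)) = 1/(-269381/(-457348) + (288 - 81605)) = 1/(-269381*(-1/457348) - 81317) = 1/(269381/457348 - 81317) = 1/(-37189897935/457348) = -457348/37189897935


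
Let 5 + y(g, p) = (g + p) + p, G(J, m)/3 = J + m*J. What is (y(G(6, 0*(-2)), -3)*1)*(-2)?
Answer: -14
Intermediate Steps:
G(J, m) = 3*J + 3*J*m (G(J, m) = 3*(J + m*J) = 3*(J + J*m) = 3*J + 3*J*m)
y(g, p) = -5 + g + 2*p (y(g, p) = -5 + ((g + p) + p) = -5 + (g + 2*p) = -5 + g + 2*p)
(y(G(6, 0*(-2)), -3)*1)*(-2) = ((-5 + 3*6*(1 + 0*(-2)) + 2*(-3))*1)*(-2) = ((-5 + 3*6*(1 + 0) - 6)*1)*(-2) = ((-5 + 3*6*1 - 6)*1)*(-2) = ((-5 + 18 - 6)*1)*(-2) = (7*1)*(-2) = 7*(-2) = -14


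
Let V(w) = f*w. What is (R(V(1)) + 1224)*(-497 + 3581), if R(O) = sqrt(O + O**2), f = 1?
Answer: 3774816 + 3084*sqrt(2) ≈ 3.7792e+6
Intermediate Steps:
V(w) = w (V(w) = 1*w = w)
(R(V(1)) + 1224)*(-497 + 3581) = (sqrt(1*(1 + 1)) + 1224)*(-497 + 3581) = (sqrt(1*2) + 1224)*3084 = (sqrt(2) + 1224)*3084 = (1224 + sqrt(2))*3084 = 3774816 + 3084*sqrt(2)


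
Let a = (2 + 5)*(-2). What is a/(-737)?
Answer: 14/737 ≈ 0.018996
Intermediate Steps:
a = -14 (a = 7*(-2) = -14)
a/(-737) = -14/(-737) = -14*(-1/737) = 14/737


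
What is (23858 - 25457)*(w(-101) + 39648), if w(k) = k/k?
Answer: -63398751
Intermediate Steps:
w(k) = 1
(23858 - 25457)*(w(-101) + 39648) = (23858 - 25457)*(1 + 39648) = -1599*39649 = -63398751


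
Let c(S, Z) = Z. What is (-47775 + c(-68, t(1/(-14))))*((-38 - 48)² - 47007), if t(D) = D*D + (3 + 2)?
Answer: 370874584509/196 ≈ 1.8922e+9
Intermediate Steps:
t(D) = 5 + D² (t(D) = D² + 5 = 5 + D²)
(-47775 + c(-68, t(1/(-14))))*((-38 - 48)² - 47007) = (-47775 + (5 + (1/(-14))²))*((-38 - 48)² - 47007) = (-47775 + (5 + (-1/14)²))*((-86)² - 47007) = (-47775 + (5 + 1/196))*(7396 - 47007) = (-47775 + 981/196)*(-39611) = -9362919/196*(-39611) = 370874584509/196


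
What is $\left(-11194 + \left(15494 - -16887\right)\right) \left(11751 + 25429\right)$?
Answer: $787732660$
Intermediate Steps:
$\left(-11194 + \left(15494 - -16887\right)\right) \left(11751 + 25429\right) = \left(-11194 + \left(15494 + 16887\right)\right) 37180 = \left(-11194 + 32381\right) 37180 = 21187 \cdot 37180 = 787732660$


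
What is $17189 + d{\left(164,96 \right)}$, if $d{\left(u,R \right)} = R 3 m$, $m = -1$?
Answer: $16901$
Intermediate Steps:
$d{\left(u,R \right)} = - 3 R$ ($d{\left(u,R \right)} = R 3 \left(-1\right) = 3 R \left(-1\right) = - 3 R$)
$17189 + d{\left(164,96 \right)} = 17189 - 288 = 16901$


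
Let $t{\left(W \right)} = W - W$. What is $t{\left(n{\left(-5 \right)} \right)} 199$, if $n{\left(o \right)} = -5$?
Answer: $0$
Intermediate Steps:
$t{\left(W \right)} = 0$
$t{\left(n{\left(-5 \right)} \right)} 199 = 0 \cdot 199 = 0$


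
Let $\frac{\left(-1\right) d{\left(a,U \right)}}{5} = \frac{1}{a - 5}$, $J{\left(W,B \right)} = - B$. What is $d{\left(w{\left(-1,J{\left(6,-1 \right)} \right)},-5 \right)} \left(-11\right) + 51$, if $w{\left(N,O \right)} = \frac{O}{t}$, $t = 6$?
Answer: $\frac{1149}{29} \approx 39.621$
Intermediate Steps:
$w{\left(N,O \right)} = \frac{O}{6}$
$d{\left(a,U \right)} = - \frac{5}{-5 + a}$ ($d{\left(a,U \right)} = - \frac{5}{a - 5} = - \frac{5}{-5 + a}$)
$d{\left(w{\left(-1,J{\left(6,-1 \right)} \right)},-5 \right)} \left(-11\right) + 51 = - \frac{5}{-5 + \frac{\left(-1\right) \left(-1\right)}{6}} \left(-11\right) + 51 = - \frac{5}{-5 + \frac{1}{6} \cdot 1} \left(-11\right) + 51 = - \frac{5}{-5 + \frac{1}{6}} \left(-11\right) + 51 = - \frac{5}{- \frac{29}{6}} \left(-11\right) + 51 = \left(-5\right) \left(- \frac{6}{29}\right) \left(-11\right) + 51 = \frac{30}{29} \left(-11\right) + 51 = - \frac{330}{29} + 51 = \frac{1149}{29}$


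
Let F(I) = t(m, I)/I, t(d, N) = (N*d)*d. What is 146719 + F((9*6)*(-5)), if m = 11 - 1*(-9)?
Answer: 147119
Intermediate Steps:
m = 20 (m = 11 + 9 = 20)
t(d, N) = N*d²
F(I) = 400 (F(I) = (I*20²)/I = (I*400)/I = (400*I)/I = 400)
146719 + F((9*6)*(-5)) = 146719 + 400 = 147119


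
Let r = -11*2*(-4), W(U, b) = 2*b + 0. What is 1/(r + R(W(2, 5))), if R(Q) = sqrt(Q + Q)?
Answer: 22/1931 - sqrt(5)/3862 ≈ 0.010814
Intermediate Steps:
W(U, b) = 2*b
R(Q) = sqrt(2)*sqrt(Q) (R(Q) = sqrt(2*Q) = sqrt(2)*sqrt(Q))
r = 88 (r = -22*(-4) = -1*(-88) = 88)
1/(r + R(W(2, 5))) = 1/(88 + sqrt(2)*sqrt(2*5)) = 1/(88 + sqrt(2)*sqrt(10)) = 1/(88 + 2*sqrt(5))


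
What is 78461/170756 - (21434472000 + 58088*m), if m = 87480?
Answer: -4527767844462979/170756 ≈ -2.6516e+10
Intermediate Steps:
78461/170756 - (21434472000 + 58088*m) = 78461/170756 - 58088/(1/(87480 + 369000)) = 78461*(1/170756) - 58088/(1/456480) = 78461/170756 - 58088/1/456480 = 78461/170756 - 58088*456480 = 78461/170756 - 26516010240 = -4527767844462979/170756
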